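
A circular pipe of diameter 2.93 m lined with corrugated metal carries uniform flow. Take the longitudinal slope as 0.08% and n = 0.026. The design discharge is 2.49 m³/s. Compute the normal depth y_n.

Manning's equation rearranged: A R^(2/3) = nQ / (1·√S) = 0.026 × 2.49 / (√0.0008) = 2.289.
Trying y = 0.94 m: A R^(2/3) = 1.221 — short.
Trying y = 1.32 m: A R^(2/3) = 2.287 — ≈ 2.289.

y_n = 1.32 m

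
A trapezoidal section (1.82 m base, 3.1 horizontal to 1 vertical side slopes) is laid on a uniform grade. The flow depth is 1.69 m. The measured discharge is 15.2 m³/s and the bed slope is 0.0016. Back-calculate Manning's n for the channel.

With bottom width b = 1.82 m and side slope z = 3.1: A = (b + zy)y = (1.82 + 3.1×1.69)×1.69 = 11.93 m²; P = b + 2y√(1+z²) = 1.82 + 2×1.69×3.257 = 12.83 m.
Hydraulic radius R = A/P = 11.93/12.83 = 0.9299 m.
Rearranging Manning's equation: n = (1/Q) A R^(2/3) S^(1/2) = (1/15.2) × 11.93 × 0.9299^(2/3) × √0.0016 = 0.0299.

n = 0.0299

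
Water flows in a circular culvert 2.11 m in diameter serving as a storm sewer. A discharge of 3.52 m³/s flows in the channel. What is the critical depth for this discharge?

y_c = 0.88 m

At critical depth, Q² T / (g A³) = 1, i.e. A³/T = Q²/g = 3.52²/9.81 = 1.263.
Try y = 1.09 m: A³/T = 2.869 — too large.
Try y = 0.599 m: A³/T = 0.2866 — too small.
Try y = 0.88 m: A³/T = 1.265 — close enough.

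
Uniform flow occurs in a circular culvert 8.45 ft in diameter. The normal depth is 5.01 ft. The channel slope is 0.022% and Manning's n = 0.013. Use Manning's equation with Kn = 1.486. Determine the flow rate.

For a circular section of diameter D = 8.45 ft at depth y = 5.01 ft, the central angle is θ = 2 arccos(1 − 2y/D) = 3.515 rad. Then A = (D²/8)(θ − sin θ) = 34.63 ft² and P = Dθ/2 = 14.85 ft.
Hydraulic radius R = A/P = 34.63/14.85 = 2.332 ft.
Manning's equation: Q = (1.486/n) A R^(2/3) S^(1/2) = (1.486/0.013) × 34.63 × 2.332^(2/3) × 0.00022^(1/2) = 103 ft³/s.

Q = 103 ft³/s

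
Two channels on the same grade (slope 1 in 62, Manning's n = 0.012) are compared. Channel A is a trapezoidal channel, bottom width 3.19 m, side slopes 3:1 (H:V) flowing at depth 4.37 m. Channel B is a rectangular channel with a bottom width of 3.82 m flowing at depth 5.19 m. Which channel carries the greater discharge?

Channel A: With bottom width b = 3.19 m and side slope z = 3: A = (b + zy)y = (3.19 + 3×4.37)×4.37 = 71.23 m²; P = b + 2y√(1+z²) = 3.19 + 2×4.37×3.162 = 30.83 m. Hydraulic radius R = A/P = 71.23/30.83 = 2.311 m. Q_A = (1/0.012)·71.23·2.311^(2/3)·√0.01613 = 1318 m³/s.
Channel B: Flow area A = b·y = 3.82 × 5.19 = 19.83 m². Wetted perimeter P = b + 2y = 3.82 + 2×5.19 = 14.2 m. Hydraulic radius R = A/P = 19.83/14.2 = 1.396 m. Q_B = (1/0.012)·19.83·1.396^(2/3)·√0.01613 = 262.1 m³/s.
Q_A = 1318 m³/s vs Q_B = 262.1 m³/s, so channel A carries more.

channel A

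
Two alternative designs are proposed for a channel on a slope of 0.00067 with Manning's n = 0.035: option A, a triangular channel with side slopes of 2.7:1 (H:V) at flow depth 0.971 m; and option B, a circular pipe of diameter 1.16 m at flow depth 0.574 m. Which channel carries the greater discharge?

channel A

Channel A: For a triangular section with side slope z = 2.7: A = zy² = 2.7×0.971² = 2.546 m²; P = 2y√(1+z²) = 2×0.971×2.879 = 5.591 m. Hydraulic radius R = A/P = 2.546/5.591 = 0.4553 m. Q_A = (1/0.035)·2.546·0.4553^(2/3)·√0.00067 = 1.114 m³/s.
Channel B: For a circular section of diameter D = 1.16 m at depth y = 0.574 m, the central angle is θ = 2 arccos(1 − 2y/D) = 3.121 rad. Then A = (D²/8)(θ − sin θ) = 0.5215 m² and P = Dθ/2 = 1.81 m. Hydraulic radius R = A/P = 0.5215/1.81 = 0.2881 m. Q_B = (1/0.035)·0.5215·0.2881^(2/3)·√0.00067 = 0.1682 m³/s.
Q_A = 1.114 m³/s vs Q_B = 0.1682 m³/s, so channel A carries more.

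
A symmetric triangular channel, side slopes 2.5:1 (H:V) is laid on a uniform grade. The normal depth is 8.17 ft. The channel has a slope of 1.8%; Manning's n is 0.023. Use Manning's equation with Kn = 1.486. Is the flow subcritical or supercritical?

supercritical

For a triangular section with side slope z = 2.5: A = zy² = 2.5×8.17² = 166.9 ft²; P = 2y√(1+z²) = 2×8.17×2.693 = 44 ft.
Hydraulic radius R = A/P = 166.9/44 = 3.793 ft.
V = (1.486/n) R^(2/3) √S = (1.486/0.023) × 3.793^(2/3) × √0.018 = 21.08 ft/s. Hydraulic depth D_h = A/T = 166.9/40.85 = 4.085 ft.
Froude number Fr = V/√(g·D_h) = 21.08/√(32.2×4.085) = 1.84, which is greater than 1, so the flow is supercritical.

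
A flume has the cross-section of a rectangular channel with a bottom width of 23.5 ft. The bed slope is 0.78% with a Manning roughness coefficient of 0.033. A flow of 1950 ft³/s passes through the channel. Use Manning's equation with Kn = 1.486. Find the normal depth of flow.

Manning's equation rearranged: A R^(2/3) = nQ / (1.486·√S) = 0.033 × 1950 / (1.486 × √0.0078) = 490.3.
Trying y = 9.32 ft: A R^(2/3) = 657.2 — over.
Trying y = 6.78 ft: A R^(2/3) = 421.3 — short.
Trying y = 7.55 ft: A R^(2/3) = 490.5 — matches.

y_n = 7.55 ft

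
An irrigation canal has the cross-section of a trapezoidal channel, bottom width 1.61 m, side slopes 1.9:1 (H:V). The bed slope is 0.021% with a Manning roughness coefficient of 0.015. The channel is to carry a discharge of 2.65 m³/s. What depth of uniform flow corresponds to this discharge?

Manning's equation rearranged: A R^(2/3) = nQ / (1·√S) = 0.015 × 2.65 / (√0.00021) = 2.743.
At y = 0.872 m: A R^(2/3) = 1.87 — short.
At y = 1.31 m: A R^(2/3) = 4.402 — over.
At y = 1.05 m: A R^(2/3) = 2.748 — close enough.

y_n = 1.05 m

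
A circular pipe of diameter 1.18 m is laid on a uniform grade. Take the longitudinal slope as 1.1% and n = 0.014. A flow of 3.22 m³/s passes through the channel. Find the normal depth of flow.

y_n = 0.865 m

Manning's equation rearranged: A R^(2/3) = nQ / (1·√S) = 0.014 × 3.22 / (√0.011) = 0.4298.
At y = 1.08 m: A R^(2/3) = 0.5195 — over.
At y = 0.652 m: A R^(2/3) = 0.286 — short.
At y = 0.865 m: A R^(2/3) = 0.4301 — close enough.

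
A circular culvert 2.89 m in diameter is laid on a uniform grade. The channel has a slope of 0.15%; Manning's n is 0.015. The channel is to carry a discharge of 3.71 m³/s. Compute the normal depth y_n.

Manning's equation rearranged: A R^(2/3) = nQ / (1·√S) = 0.015 × 3.71 / (√0.0015) = 1.437.
Try y = 0.726 m: A R^(2/3) = 0.7305 — too small.
Try y = 1.03 m: A R^(2/3) = 1.437 — ≈ 1.437.

y_n = 1.03 m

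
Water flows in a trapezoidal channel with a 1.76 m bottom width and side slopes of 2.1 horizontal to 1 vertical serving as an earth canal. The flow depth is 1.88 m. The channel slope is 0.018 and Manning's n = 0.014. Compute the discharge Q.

Q = 104 m³/s

With bottom width b = 1.76 m and side slope z = 2.1: A = (b + zy)y = (1.76 + 2.1×1.88)×1.88 = 10.73 m²; P = b + 2y√(1+z²) = 1.76 + 2×1.88×2.326 = 10.51 m.
Hydraulic radius R = A/P = 10.73/10.51 = 1.021 m.
Manning's equation: Q = (1/n) A R^(2/3) S^(1/2) = (1/0.014) × 10.73 × 1.021^(2/3) × 0.018^(1/2) = 104 m³/s.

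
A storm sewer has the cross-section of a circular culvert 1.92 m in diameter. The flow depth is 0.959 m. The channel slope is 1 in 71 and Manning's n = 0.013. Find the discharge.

Q = 8.09 m³/s

For a circular section of diameter D = 1.92 m at depth y = 0.959 m, the central angle is θ = 2 arccos(1 − 2y/D) = 3.14 rad. Then A = (D²/8)(θ − sin θ) = 1.446 m² and P = Dθ/2 = 3.014 m.
Hydraulic radius R = A/P = 1.446/3.014 = 0.4797 m.
Manning's equation: Q = (1/n) A R^(2/3) S^(1/2) = (1/0.013) × 1.446 × 0.4797^(2/3) × 0.01408^(1/2) = 8.09 m³/s.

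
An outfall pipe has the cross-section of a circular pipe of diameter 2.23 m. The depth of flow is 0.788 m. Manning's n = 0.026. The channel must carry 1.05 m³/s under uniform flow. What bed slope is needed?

For a circular section of diameter D = 2.23 m at depth y = 0.788 m, the central angle is θ = 2 arccos(1 − 2y/D) = 2.546 rad. Then A = (D²/8)(θ − sin θ) = 1.234 m² and P = Dθ/2 = 2.839 m.
Hydraulic radius R = A/P = 1.234/2.839 = 0.4347 m.
From Manning's equation, S = [nQ / (1 A R^(2/3))]² = [0.026 × 1.05 / (1 × 1.234 × 0.4347^(2/3))]² = 0.00149.

S = 0.00149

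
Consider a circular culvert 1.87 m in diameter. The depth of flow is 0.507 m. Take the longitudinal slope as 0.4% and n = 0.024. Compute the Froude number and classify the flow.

For a circular section of diameter D = 1.87 m at depth y = 0.507 m, the central angle is θ = 2 arccos(1 − 2y/D) = 2.191 rad. Then A = (D²/8)(θ − sin θ) = 0.6018 m² and P = Dθ/2 = 2.048 m.
Hydraulic radius R = A/P = 0.6018/2.048 = 0.2938 m.
V = (1/n) R^(2/3) √S = (1/0.024) × 0.2938^(2/3) × √0.004 = 1.165 m/s. Hydraulic depth D_h = A/T = 0.6018/1.663 = 0.362 m.
Froude number Fr = V/√(g·D_h) = 1.165/√(9.81×0.362) = 0.618, which is less than 1, so the flow is subcritical.

subcritical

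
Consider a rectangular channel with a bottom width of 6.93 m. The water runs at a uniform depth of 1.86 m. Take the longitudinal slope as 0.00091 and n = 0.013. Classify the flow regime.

Flow area A = b·y = 6.93 × 1.86 = 12.89 m². Wetted perimeter P = b + 2y = 6.93 + 2×1.86 = 10.65 m.
Hydraulic radius R = A/P = 12.89/10.65 = 1.21 m.
V = (1/n) R^(2/3) √S = (1/0.013) × 1.21^(2/3) × √0.00091 = 2.635 m/s. Hydraulic depth D_h = A/T = 12.89/6.93 = 1.86 m.
Froude number Fr = V/√(g·D_h) = 2.635/√(9.81×1.86) = 0.617, which is less than 1, so the flow is subcritical.

subcritical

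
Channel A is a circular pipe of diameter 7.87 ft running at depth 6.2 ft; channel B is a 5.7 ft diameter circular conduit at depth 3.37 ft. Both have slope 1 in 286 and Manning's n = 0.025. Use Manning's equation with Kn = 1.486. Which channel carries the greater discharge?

channel A

Channel A: For a circular section of diameter D = 7.87 ft at depth y = 6.2 ft, the central angle is θ = 2 arccos(1 − 2y/D) = 4.368 rad. Then A = (D²/8)(θ − sin θ) = 41.11 ft² and P = Dθ/2 = 17.19 ft. Hydraulic radius R = A/P = 41.11/17.19 = 2.392 ft. Q_A = (1.486/0.025)·41.11·2.392^(2/3)·√0.003497 = 258.4 ft³/s.
Channel B: For a circular section of diameter D = 5.7 ft at depth y = 3.37 ft, the central angle is θ = 2 arccos(1 − 2y/D) = 3.509 rad. Then A = (D²/8)(θ − sin θ) = 15.71 ft² and P = Dθ/2 = 9.999 ft. Hydraulic radius R = A/P = 15.71/9.999 = 1.571 ft. Q_B = (1.486/0.025)·15.71·1.571^(2/3)·√0.003497 = 74.59 ft³/s.
Q_A = 258.4 ft³/s vs Q_B = 74.59 ft³/s, so channel A carries more.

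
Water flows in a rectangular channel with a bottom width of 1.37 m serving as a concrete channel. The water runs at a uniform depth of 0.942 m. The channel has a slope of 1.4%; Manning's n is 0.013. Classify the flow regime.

supercritical

Flow area A = b·y = 1.37 × 0.942 = 1.291 m². Wetted perimeter P = b + 2y = 1.37 + 2×0.942 = 3.254 m.
Hydraulic radius R = A/P = 1.291/3.254 = 0.3966 m.
V = (1/n) R^(2/3) √S = (1/0.013) × 0.3966^(2/3) × √0.014 = 4.913 m/s. Hydraulic depth D_h = A/T = 1.291/1.37 = 0.942 m.
Froude number Fr = V/√(g·D_h) = 4.913/√(9.81×0.942) = 1.62, which is greater than 1, so the flow is supercritical.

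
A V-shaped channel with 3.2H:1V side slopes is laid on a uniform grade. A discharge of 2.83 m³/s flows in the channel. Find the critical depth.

At critical depth, Q² T / (g A³) = 1, i.e. A³/T = Q²/g = 2.83²/9.81 = 0.8164.
Try y = 0.877 m: A³/T = 2.656 — high.
Try y = 0.587 m: A³/T = 0.3568 — low.
Try y = 0.693 m: A³/T = 0.8183 — close enough.

y_c = 0.693 m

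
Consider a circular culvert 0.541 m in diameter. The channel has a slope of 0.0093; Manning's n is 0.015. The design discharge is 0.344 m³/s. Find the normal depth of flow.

Manning's equation rearranged: A R^(2/3) = nQ / (1·√S) = 0.015 × 0.344 / (√0.0093) = 0.05351.
Trying y = 0.465 m: A R^(2/3) = 0.06291 — high.
Trying y = 0.278 m: A R^(2/3) = 0.03171 — low.
Trying y = 0.395 m: A R^(2/3) = 0.05349 — ≈ 0.05351.

y_n = 0.395 m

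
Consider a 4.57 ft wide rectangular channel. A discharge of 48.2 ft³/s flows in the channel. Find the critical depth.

y_c = 1.51 ft

For a rectangular channel, critical depth y_c = (q²/g)^(1/3) where q = Q/b = 48.2/4.57 = 10.55 ft²/s.
So y_c = (10.55²/32.2)^(1/3) = 1.51 ft.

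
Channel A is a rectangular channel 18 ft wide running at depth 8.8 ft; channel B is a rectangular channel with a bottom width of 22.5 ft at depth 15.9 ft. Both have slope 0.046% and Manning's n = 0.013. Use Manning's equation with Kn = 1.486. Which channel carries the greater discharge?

channel B

Channel A: Flow area A = b·y = 18 × 8.8 = 158.4 ft². Wetted perimeter P = b + 2y = 18 + 2×8.8 = 35.6 ft. Hydraulic radius R = A/P = 158.4/35.6 = 4.449 ft. Q_A = (1.486/0.013)·158.4·4.449^(2/3)·√0.00046 = 1051 ft³/s.
Channel B: Flow area A = b·y = 22.5 × 15.9 = 357.8 ft². Wetted perimeter P = b + 2y = 22.5 + 2×15.9 = 54.3 ft. Hydraulic radius R = A/P = 357.8/54.3 = 6.588 ft. Q_B = (1.486/0.013)·357.8·6.588^(2/3)·√0.00046 = 3082 ft³/s.
Q_A = 1051 ft³/s vs Q_B = 3082 ft³/s, so channel B carries more.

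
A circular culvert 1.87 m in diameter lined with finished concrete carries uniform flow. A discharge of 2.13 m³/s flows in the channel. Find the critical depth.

y_c = 0.702 m

At critical depth, Q² T / (g A³) = 1, i.e. A³/T = Q²/g = 2.13²/9.81 = 0.4625.
Trying y = 0.788 m: A³/T = 0.7197 — too large.
Trying y = 0.584 m: A³/T = 0.2269 — too small.
Trying y = 0.702 m: A³/T = 0.4617 — close enough.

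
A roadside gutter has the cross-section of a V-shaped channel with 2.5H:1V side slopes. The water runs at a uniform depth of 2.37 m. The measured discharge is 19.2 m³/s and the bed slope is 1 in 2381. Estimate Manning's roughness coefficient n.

For a triangular section with side slope z = 2.5: A = zy² = 2.5×2.37² = 14.04 m²; P = 2y√(1+z²) = 2×2.37×2.693 = 12.76 m.
Hydraulic radius R = A/P = 14.04/12.76 = 1.1 m.
Rearranging Manning's equation: n = (1/Q) A R^(2/3) S^(1/2) = (1/19.2) × 14.04 × 1.1^(2/3) × √0.00042 = 0.016.

n = 0.016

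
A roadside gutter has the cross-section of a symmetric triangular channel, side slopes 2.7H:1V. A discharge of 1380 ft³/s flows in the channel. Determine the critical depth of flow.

y_c = 6.95 ft

At critical depth, Q² T / (g A³) = 1, i.e. A³/T = Q²/g = 1380²/32.2 = 59140.
Try y = 8.57 ft: A³/T = 168500 — too large.
Try y = 4.89 ft: A³/T = 10190 — too small.
Try y = 6.95 ft: A³/T = 59100 — close enough.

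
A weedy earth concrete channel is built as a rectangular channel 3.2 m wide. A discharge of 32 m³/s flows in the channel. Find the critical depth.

y_c = 2.17 m

For a rectangular channel, critical depth y_c = (q²/g)^(1/3) where q = Q/b = 32/3.2 = 10 m²/s.
So y_c = (10²/9.81)^(1/3) = 2.17 m.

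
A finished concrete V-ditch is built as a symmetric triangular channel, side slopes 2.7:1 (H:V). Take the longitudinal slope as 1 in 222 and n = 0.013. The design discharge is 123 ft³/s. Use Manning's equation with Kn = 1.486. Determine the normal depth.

y_n = 2.36 ft

Manning's equation rearranged: A R^(2/3) = nQ / (1.486·√S) = 0.013 × 123 / (1.486 × √0.004505) = 16.03.
At y = 2.67 ft: A R^(2/3) = 22.36 — high.
At y = 2.36 ft: A R^(2/3) = 16.09 — close enough.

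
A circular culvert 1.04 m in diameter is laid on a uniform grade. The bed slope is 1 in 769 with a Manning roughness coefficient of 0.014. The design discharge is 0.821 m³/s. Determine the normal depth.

y_n = 0.787 m

Manning's equation rearranged: A R^(2/3) = nQ / (1·√S) = 0.014 × 0.821 / (√0.0013) = 0.3187.
Trying y = 0.679 m: A R^(2/3) = 0.2634 — short.
Trying y = 0.914 m: A R^(2/3) = 0.3645 — over.
Trying y = 0.787 m: A R^(2/3) = 0.3188 — ≈ 0.3187.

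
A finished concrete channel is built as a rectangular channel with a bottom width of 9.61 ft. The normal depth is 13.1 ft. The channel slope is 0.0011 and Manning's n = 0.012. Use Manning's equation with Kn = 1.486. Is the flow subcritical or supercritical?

subcritical

Flow area A = b·y = 9.61 × 13.1 = 125.9 ft². Wetted perimeter P = b + 2y = 9.61 + 2×13.1 = 35.81 ft.
Hydraulic radius R = A/P = 125.9/35.81 = 3.516 ft.
V = (1.486/n) R^(2/3) √S = (1.486/0.012) × 3.516^(2/3) × √0.0011 = 9.496 ft/s. Hydraulic depth D_h = A/T = 125.9/9.61 = 13.1 ft.
Froude number Fr = V/√(g·D_h) = 9.496/√(32.2×13.1) = 0.462, which is less than 1, so the flow is subcritical.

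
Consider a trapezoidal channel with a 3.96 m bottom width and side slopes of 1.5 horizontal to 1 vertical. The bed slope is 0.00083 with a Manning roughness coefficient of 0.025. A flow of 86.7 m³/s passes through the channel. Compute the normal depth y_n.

Manning's equation rearranged: A R^(2/3) = nQ / (1·√S) = 0.025 × 86.7 / (√0.00083) = 75.24.
Trying y = 3.79 m: A R^(2/3) = 59.45 — low.
Trying y = 5.11 m: A R^(2/3) = 113.9 — high.
Trying y = 4.23 m: A R^(2/3) = 75.27 — ≈ 75.24.

y_n = 4.23 m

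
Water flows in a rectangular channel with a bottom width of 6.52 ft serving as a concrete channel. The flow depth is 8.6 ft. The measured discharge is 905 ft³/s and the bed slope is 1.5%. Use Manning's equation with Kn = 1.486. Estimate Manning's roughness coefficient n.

Flow area A = b·y = 6.52 × 8.6 = 56.07 ft². Wetted perimeter P = b + 2y = 6.52 + 2×8.6 = 23.72 ft.
Hydraulic radius R = A/P = 56.07/23.72 = 2.364 ft.
Rearranging Manning's equation: n = (1.486/Q) A R^(2/3) S^(1/2) = (1.486/905) × 56.07 × 2.364^(2/3) × √0.015 = 0.02.

n = 0.02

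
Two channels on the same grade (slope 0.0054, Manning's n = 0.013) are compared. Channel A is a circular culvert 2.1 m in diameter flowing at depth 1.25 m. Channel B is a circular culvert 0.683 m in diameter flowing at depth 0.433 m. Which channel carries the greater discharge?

Channel A: For a circular section of diameter D = 2.1 m at depth y = 1.25 m, the central angle is θ = 2 arccos(1 − 2y/D) = 3.525 rad. Then A = (D²/8)(θ − sin θ) = 2.149 m² and P = Dθ/2 = 3.701 m. Hydraulic radius R = A/P = 2.149/3.701 = 0.5807 m. Q_A = (1/0.013)·2.149·0.5807^(2/3)·√0.0054 = 8.456 m³/s.
Channel B: For a circular section of diameter D = 0.683 m at depth y = 0.433 m, the central angle is θ = 2 arccos(1 − 2y/D) = 3.684 rad. Then A = (D²/8)(θ − sin θ) = 0.2449 m² and P = Dθ/2 = 1.258 m. Hydraulic radius R = A/P = 0.2449/1.258 = 0.1947 m. Q_B = (1/0.013)·0.2449·0.1947^(2/3)·√0.0054 = 0.4651 m³/s.
Q_A = 8.456 m³/s vs Q_B = 0.4651 m³/s, so channel A carries more.

channel A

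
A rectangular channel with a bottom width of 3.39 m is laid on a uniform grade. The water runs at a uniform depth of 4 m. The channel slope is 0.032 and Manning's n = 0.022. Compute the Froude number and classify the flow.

Flow area A = b·y = 3.39 × 4 = 13.56 m². Wetted perimeter P = b + 2y = 3.39 + 2×4 = 11.39 m.
Hydraulic radius R = A/P = 13.56/11.39 = 1.191 m.
V = (1/n) R^(2/3) √S = (1/0.022) × 1.191^(2/3) × √0.032 = 9.134 m/s. Hydraulic depth D_h = A/T = 13.56/3.39 = 4 m.
Froude number Fr = V/√(g·D_h) = 9.134/√(9.81×4) = 1.46, which is greater than 1, so the flow is supercritical.

supercritical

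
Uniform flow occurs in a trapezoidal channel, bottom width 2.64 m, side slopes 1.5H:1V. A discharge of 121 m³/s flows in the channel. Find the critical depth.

At critical depth, Q² T / (g A³) = 1, i.e. A³/T = Q²/g = 121²/9.81 = 1492.
At y = 2.8 m: A³/T = 636.3 — too small.
At y = 3.44 m: A³/T = 1491 — ≈ 1492.

y_c = 3.44 m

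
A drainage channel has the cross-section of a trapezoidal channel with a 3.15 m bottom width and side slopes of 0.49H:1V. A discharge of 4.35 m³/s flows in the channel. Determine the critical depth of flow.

At critical depth, Q² T / (g A³) = 1, i.e. A³/T = Q²/g = 4.35²/9.81 = 1.929.
At y = 0.402 m: A³/T = 0.6873 — low.
At y = 0.678 m: A³/T = 3.45 — high.
At y = 0.562 m: A³/T = 1.928 — matches.

y_c = 0.562 m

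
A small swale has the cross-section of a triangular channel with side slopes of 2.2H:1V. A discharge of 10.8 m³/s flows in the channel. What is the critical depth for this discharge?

At critical depth, Q² T / (g A³) = 1, i.e. A³/T = Q²/g = 10.8²/9.81 = 11.89.
Try y = 1.49 m: A³/T = 17.77 — too large.
Try y = 1.02 m: A³/T = 2.672 — too small.
Try y = 1.37 m: A³/T = 11.68 — close enough.

y_c = 1.37 m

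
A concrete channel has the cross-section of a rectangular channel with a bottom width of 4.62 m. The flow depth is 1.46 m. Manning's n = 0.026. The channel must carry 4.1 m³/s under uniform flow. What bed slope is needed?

S = 0.00029

Flow area A = b·y = 4.62 × 1.46 = 6.745 m². Wetted perimeter P = b + 2y = 4.62 + 2×1.46 = 7.54 m.
Hydraulic radius R = A/P = 6.745/7.54 = 0.8946 m.
From Manning's equation, S = [nQ / (1 A R^(2/3))]² = [0.026 × 4.1 / (1 × 6.745 × 0.8946^(2/3))]² = 0.00029.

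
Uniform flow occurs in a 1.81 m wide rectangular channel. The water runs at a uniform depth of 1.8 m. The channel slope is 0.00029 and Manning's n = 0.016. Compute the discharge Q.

Q = 2.47 m³/s

Flow area A = b·y = 1.81 × 1.8 = 3.258 m². Wetted perimeter P = b + 2y = 1.81 + 2×1.8 = 5.41 m.
Hydraulic radius R = A/P = 3.258/5.41 = 0.6022 m.
Manning's equation: Q = (1/n) A R^(2/3) S^(1/2) = (1/0.016) × 3.258 × 0.6022^(2/3) × 0.00029^(1/2) = 2.47 m³/s.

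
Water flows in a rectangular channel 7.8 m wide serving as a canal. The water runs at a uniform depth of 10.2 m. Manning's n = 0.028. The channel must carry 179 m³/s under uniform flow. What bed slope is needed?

Flow area A = b·y = 7.8 × 10.2 = 79.56 m². Wetted perimeter P = b + 2y = 7.8 + 2×10.2 = 28.2 m.
Hydraulic radius R = A/P = 79.56/28.2 = 2.821 m.
From Manning's equation, S = [nQ / (1 A R^(2/3))]² = [0.028 × 179 / (1 × 79.56 × 2.821^(2/3))]² = 0.000995.

S = 0.000995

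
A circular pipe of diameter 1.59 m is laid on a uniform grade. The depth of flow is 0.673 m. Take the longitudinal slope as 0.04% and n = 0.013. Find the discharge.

Q = 0.617 m³/s

For a circular section of diameter D = 1.59 m at depth y = 0.673 m, the central angle is θ = 2 arccos(1 − 2y/D) = 2.833 rad. Then A = (D²/8)(θ − sin θ) = 0.7996 m² and P = Dθ/2 = 2.253 m.
Hydraulic radius R = A/P = 0.7996/2.253 = 0.355 m.
Manning's equation: Q = (1/n) A R^(2/3) S^(1/2) = (1/0.013) × 0.7996 × 0.355^(2/3) × 0.0004^(1/2) = 0.617 m³/s.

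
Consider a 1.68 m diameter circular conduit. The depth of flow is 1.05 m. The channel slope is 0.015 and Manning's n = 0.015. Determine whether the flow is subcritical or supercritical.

supercritical

For a circular section of diameter D = 1.68 m at depth y = 1.05 m, the central angle is θ = 2 arccos(1 − 2y/D) = 3.647 rad. Then A = (D²/8)(θ − sin θ) = 1.457 m² and P = Dθ/2 = 3.063 m.
Hydraulic radius R = A/P = 1.457/3.063 = 0.4758 m.
V = (1/n) R^(2/3) √S = (1/0.015) × 0.4758^(2/3) × √0.015 = 4.976 m/s. Hydraulic depth D_h = A/T = 1.457/1.627 = 0.896 m.
Froude number Fr = V/√(g·D_h) = 4.976/√(9.81×0.896) = 1.68, which is greater than 1, so the flow is supercritical.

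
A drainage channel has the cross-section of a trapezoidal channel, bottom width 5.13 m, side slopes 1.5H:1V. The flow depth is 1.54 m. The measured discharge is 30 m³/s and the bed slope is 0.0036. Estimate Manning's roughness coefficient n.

With bottom width b = 5.13 m and side slope z = 1.5: A = (b + zy)y = (5.13 + 1.5×1.54)×1.54 = 11.46 m²; P = b + 2y√(1+z²) = 5.13 + 2×1.54×1.803 = 10.68 m.
Hydraulic radius R = A/P = 11.46/10.68 = 1.073 m.
Rearranging Manning's equation: n = (1/Q) A R^(2/3) S^(1/2) = (1/30) × 11.46 × 1.073^(2/3) × √0.0036 = 0.024.

n = 0.024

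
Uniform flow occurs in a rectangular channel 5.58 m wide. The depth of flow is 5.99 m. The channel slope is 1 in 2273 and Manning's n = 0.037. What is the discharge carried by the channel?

Q = 29.1 m³/s

Flow area A = b·y = 5.58 × 5.99 = 33.42 m². Wetted perimeter P = b + 2y = 5.58 + 2×5.99 = 17.56 m.
Hydraulic radius R = A/P = 33.42/17.56 = 1.903 m.
Manning's equation: Q = (1/n) A R^(2/3) S^(1/2) = (1/0.037) × 33.42 × 1.903^(2/3) × 0.0004399^(1/2) = 29.1 m³/s.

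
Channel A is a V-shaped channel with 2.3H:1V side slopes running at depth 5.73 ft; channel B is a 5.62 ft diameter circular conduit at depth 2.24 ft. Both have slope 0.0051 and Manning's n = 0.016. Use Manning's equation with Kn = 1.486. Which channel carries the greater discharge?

Channel A: For a triangular section with side slope z = 2.3: A = zy² = 2.3×5.73² = 75.52 ft²; P = 2y√(1+z²) = 2×5.73×2.508 = 28.74 ft. Hydraulic radius R = A/P = 75.52/28.74 = 2.627 ft. Q_A = (1.486/0.016)·75.52·2.627^(2/3)·√0.0051 = 953.7 ft³/s.
Channel B: For a circular section of diameter D = 5.62 ft at depth y = 2.24 ft, the central angle is θ = 2 arccos(1 − 2y/D) = 2.733 rad. Then A = (D²/8)(θ − sin θ) = 9.222 ft² and P = Dθ/2 = 7.68 ft. Hydraulic radius R = A/P = 9.222/7.68 = 1.201 ft. Q_B = (1.486/0.016)·9.222·1.201^(2/3)·√0.0051 = 69.1 ft³/s.
Q_A = 953.7 ft³/s vs Q_B = 69.1 ft³/s, so channel A carries more.

channel A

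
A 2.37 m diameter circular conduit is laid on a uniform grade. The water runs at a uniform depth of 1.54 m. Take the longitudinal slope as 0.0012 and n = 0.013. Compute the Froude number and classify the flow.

subcritical

For a circular section of diameter D = 2.37 m at depth y = 1.54 m, the central angle is θ = 2 arccos(1 − 2y/D) = 3.75 rad. Then A = (D²/8)(θ − sin θ) = 3.034 m² and P = Dθ/2 = 4.444 m.
Hydraulic radius R = A/P = 3.034/4.444 = 0.6828 m.
V = (1/n) R^(2/3) √S = (1/0.013) × 0.6828^(2/3) × √0.0012 = 2.066 m/s. Hydraulic depth D_h = A/T = 3.034/2.261 = 1.342 m.
Froude number Fr = V/√(g·D_h) = 2.066/√(9.81×1.342) = 0.569, which is less than 1, so the flow is subcritical.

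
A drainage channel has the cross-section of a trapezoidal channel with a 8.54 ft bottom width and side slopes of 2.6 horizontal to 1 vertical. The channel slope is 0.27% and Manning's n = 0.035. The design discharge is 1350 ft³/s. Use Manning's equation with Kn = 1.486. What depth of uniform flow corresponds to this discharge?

y_n = 7.89 ft

Manning's equation rearranged: A R^(2/3) = nQ / (1.486·√S) = 0.035 × 1350 / (1.486 × √0.0027) = 611.9.
At y = 9.43 ft: A R^(2/3) = 924.1 — high.
At y = 6.97 ft: A R^(2/3) = 462.2 — low.
At y = 7.89 ft: A R^(2/3) = 612.4 — close enough.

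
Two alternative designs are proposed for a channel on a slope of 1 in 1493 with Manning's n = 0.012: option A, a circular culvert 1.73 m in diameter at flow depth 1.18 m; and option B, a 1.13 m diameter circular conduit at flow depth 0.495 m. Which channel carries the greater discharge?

channel A

Channel A: For a circular section of diameter D = 1.73 m at depth y = 1.18 m, the central angle is θ = 2 arccos(1 − 2y/D) = 3.887 rad. Then A = (D²/8)(θ − sin θ) = 1.708 m² and P = Dθ/2 = 3.362 m. Hydraulic radius R = A/P = 1.708/3.362 = 0.508 m. Q_A = (1/0.012)·1.708·0.508^(2/3)·√0.0006698 = 2.345 m³/s.
Channel B: For a circular section of diameter D = 1.13 m at depth y = 0.495 m, the central angle is θ = 2 arccos(1 − 2y/D) = 2.893 rad. Then A = (D²/8)(θ − sin θ) = 0.4225 m² and P = Dθ/2 = 1.635 m. Hydraulic radius R = A/P = 0.4225/1.635 = 0.2585 m. Q_B = (1/0.012)·0.4225·0.2585^(2/3)·√0.0006698 = 0.3698 m³/s.
Q_A = 2.345 m³/s vs Q_B = 0.3698 m³/s, so channel A carries more.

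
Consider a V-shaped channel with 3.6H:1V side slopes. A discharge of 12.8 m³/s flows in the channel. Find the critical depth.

y_c = 1.21 m

At critical depth, Q² T / (g A³) = 1, i.e. A³/T = Q²/g = 12.8²/9.81 = 16.7.
At y = 1.54 m: A³/T = 56.13 — too large.
At y = 1.21 m: A³/T = 16.81 — ≈ 16.7.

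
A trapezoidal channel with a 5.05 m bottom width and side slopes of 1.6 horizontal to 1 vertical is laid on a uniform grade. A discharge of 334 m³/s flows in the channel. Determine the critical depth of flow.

y_c = 4.82 m

At critical depth, Q² T / (g A³) = 1, i.e. A³/T = Q²/g = 334²/9.81 = 11370.
At y = 5.77 m: A³/T = 23800 — over.
At y = 4.82 m: A³/T = 11370 — close enough.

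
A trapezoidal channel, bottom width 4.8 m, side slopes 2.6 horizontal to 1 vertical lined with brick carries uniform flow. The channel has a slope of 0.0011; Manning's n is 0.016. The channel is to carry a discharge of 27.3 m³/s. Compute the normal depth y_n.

y_n = 1.51 m

Manning's equation rearranged: A R^(2/3) = nQ / (1·√S) = 0.016 × 27.3 / (√0.0011) = 13.17.
Try y = 1.31 m: A R^(2/3) = 9.935 — low.
Try y = 1.76 m: A R^(2/3) = 17.9 — high.
Try y = 1.51 m: A R^(2/3) = 13.15 — ≈ 13.17.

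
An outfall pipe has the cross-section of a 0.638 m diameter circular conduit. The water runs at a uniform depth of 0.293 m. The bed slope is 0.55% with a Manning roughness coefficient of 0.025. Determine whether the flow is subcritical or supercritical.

For a circular section of diameter D = 0.638 m at depth y = 0.293 m, the central angle is θ = 2 arccos(1 − 2y/D) = 2.978 rad. Then A = (D²/8)(θ − sin θ) = 0.1433 m² and P = Dθ/2 = 0.9501 m.
Hydraulic radius R = A/P = 0.1433/0.9501 = 0.1508 m.
V = (1/n) R^(2/3) √S = (1/0.025) × 0.1508^(2/3) × √0.0055 = 0.8404 m/s. Hydraulic depth D_h = A/T = 0.1433/0.6359 = 0.2253 m.
Froude number Fr = V/√(g·D_h) = 0.8404/√(9.81×0.2253) = 0.565, which is less than 1, so the flow is subcritical.

subcritical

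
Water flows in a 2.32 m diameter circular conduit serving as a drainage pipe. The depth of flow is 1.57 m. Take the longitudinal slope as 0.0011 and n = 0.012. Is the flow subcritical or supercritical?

subcritical

For a circular section of diameter D = 2.32 m at depth y = 1.57 m, the central angle is θ = 2 arccos(1 − 2y/D) = 3.864 rad. Then A = (D²/8)(θ − sin θ) = 3.045 m² and P = Dθ/2 = 4.482 m.
Hydraulic radius R = A/P = 3.045/4.482 = 0.6793 m.
V = (1/n) R^(2/3) √S = (1/0.012) × 0.6793^(2/3) × √0.0011 = 2.136 m/s. Hydraulic depth D_h = A/T = 3.045/2.17 = 1.403 m.
Froude number Fr = V/√(g·D_h) = 2.136/√(9.81×1.403) = 0.576, which is less than 1, so the flow is subcritical.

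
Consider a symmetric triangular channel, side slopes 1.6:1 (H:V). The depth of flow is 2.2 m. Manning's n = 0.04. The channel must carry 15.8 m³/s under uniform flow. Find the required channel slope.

For a triangular section with side slope z = 1.6: A = zy² = 1.6×2.2² = 7.744 m²; P = 2y√(1+z²) = 2×2.2×1.887 = 8.302 m.
Hydraulic radius R = A/P = 7.744/8.302 = 0.9328 m.
From Manning's equation, S = [nQ / (1 A R^(2/3))]² = [0.04 × 15.8 / (1 × 7.744 × 0.9328^(2/3))]² = 0.00731.

S = 0.00731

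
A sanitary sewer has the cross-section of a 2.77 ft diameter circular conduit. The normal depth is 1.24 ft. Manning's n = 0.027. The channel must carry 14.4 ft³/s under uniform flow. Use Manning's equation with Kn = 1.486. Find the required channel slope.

S = 0.0181

For a circular section of diameter D = 2.77 ft at depth y = 1.24 ft, the central angle is θ = 2 arccos(1 − 2y/D) = 2.932 rad. Then A = (D²/8)(θ − sin θ) = 2.612 ft² and P = Dθ/2 = 4.061 ft.
Hydraulic radius R = A/P = 2.612/4.061 = 0.6433 ft.
From Manning's equation, S = [nQ / (1.486 A R^(2/3))]² = [0.027 × 14.4 / (1.486 × 2.612 × 0.6433^(2/3))]² = 0.0181.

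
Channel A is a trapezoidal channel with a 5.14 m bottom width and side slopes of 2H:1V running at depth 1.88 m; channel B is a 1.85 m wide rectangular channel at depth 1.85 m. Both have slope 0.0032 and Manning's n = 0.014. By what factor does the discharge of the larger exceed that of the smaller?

7.77

Channel A: With bottom width b = 5.14 m and side slope z = 2: A = (b + zy)y = (5.14 + 2×1.88)×1.88 = 16.73 m²; P = b + 2y√(1+z²) = 5.14 + 2×1.88×2.236 = 13.55 m. Hydraulic radius R = A/P = 16.73/13.55 = 1.235 m. Q_A = (1/0.014)·16.73·1.235^(2/3)·√0.0032 = 77.82 m³/s.
Channel B: Flow area A = b·y = 1.85 × 1.85 = 3.423 m². Wetted perimeter P = b + 2y = 1.85 + 2×1.85 = 5.55 m. Hydraulic radius R = A/P = 3.423/5.55 = 0.6167 m. Q_B = (1/0.014)·3.423·0.6167^(2/3)·√0.0032 = 10.02 m³/s.
The larger discharge is 77.82 m³/s and the smaller is 10.02 m³/s; the ratio is 7.77.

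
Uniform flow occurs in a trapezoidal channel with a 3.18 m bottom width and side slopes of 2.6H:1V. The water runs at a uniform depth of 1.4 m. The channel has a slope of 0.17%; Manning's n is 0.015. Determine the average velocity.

V = 2.5 m/s

With bottom width b = 3.18 m and side slope z = 2.6: A = (b + zy)y = (3.18 + 2.6×1.4)×1.4 = 9.548 m²; P = b + 2y√(1+z²) = 3.18 + 2×1.4×2.786 = 10.98 m.
Hydraulic radius R = A/P = 9.548/10.98 = 0.8696 m.
From Manning's equation, V = (1/n) R^(2/3) S^(1/2) = (1/0.015) × 0.8696^(2/3) × 0.0017^(1/2) = 2.5 m/s.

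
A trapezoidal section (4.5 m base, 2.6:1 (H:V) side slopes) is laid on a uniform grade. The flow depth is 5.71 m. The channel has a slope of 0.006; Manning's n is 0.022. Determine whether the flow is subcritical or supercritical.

supercritical

With bottom width b = 4.5 m and side slope z = 2.6: A = (b + zy)y = (4.5 + 2.6×5.71)×5.71 = 110.5 m²; P = b + 2y√(1+z²) = 4.5 + 2×5.71×2.786 = 36.31 m.
Hydraulic radius R = A/P = 110.5/36.31 = 3.042 m.
V = (1/n) R^(2/3) √S = (1/0.022) × 3.042^(2/3) × √0.006 = 7.392 m/s. Hydraulic depth D_h = A/T = 110.5/34.19 = 3.231 m.
Froude number Fr = V/√(g·D_h) = 7.392/√(9.81×3.231) = 1.31, which is greater than 1, so the flow is supercritical.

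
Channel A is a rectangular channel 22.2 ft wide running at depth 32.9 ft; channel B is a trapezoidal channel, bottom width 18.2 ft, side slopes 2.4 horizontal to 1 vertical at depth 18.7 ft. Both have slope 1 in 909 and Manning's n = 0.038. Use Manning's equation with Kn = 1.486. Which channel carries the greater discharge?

Channel A: Flow area A = b·y = 22.2 × 32.9 = 730.4 ft². Wetted perimeter P = b + 2y = 22.2 + 2×32.9 = 88 ft. Hydraulic radius R = A/P = 730.4/88 = 8.3 ft. Q_A = (1.486/0.038)·730.4·8.3^(2/3)·√0.0011 = 3883 ft³/s.
Channel B: With bottom width b = 18.2 ft and side slope z = 2.4: A = (b + zy)y = (18.2 + 2.4×18.7)×18.7 = 1180 ft²; P = b + 2y√(1+z²) = 18.2 + 2×18.7×2.6 = 115.4 ft. Hydraulic radius R = A/P = 1180/115.4 = 10.22 ft. Q_B = (1.486/0.038)·1180·10.22^(2/3)·√0.0011 = 7205 ft³/s.
Q_A = 3883 ft³/s vs Q_B = 7205 ft³/s, so channel B carries more.

channel B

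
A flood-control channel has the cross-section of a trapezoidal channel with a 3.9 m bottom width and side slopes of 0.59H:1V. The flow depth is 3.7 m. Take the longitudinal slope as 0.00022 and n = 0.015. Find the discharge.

With bottom width b = 3.9 m and side slope z = 0.59: A = (b + zy)y = (3.9 + 0.59×3.7)×3.7 = 22.51 m²; P = b + 2y√(1+z²) = 3.9 + 2×3.7×1.161 = 12.49 m.
Hydraulic radius R = A/P = 22.51/12.49 = 1.802 m.
Manning's equation: Q = (1/n) A R^(2/3) S^(1/2) = (1/0.015) × 22.51 × 1.802^(2/3) × 0.00022^(1/2) = 33 m³/s.

Q = 33 m³/s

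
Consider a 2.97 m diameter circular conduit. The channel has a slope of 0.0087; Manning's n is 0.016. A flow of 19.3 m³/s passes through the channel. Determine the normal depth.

Manning's equation rearranged: A R^(2/3) = nQ / (1·√S) = 0.016 × 19.3 / (√0.0087) = 3.311.
At y = 1.41 m: A R^(2/3) = 2.599 — short.
At y = 2.04 m: A R^(2/3) = 4.638 — over.
At y = 1.63 m: A R^(2/3) = 3.316 — ≈ 3.311.

y_n = 1.63 m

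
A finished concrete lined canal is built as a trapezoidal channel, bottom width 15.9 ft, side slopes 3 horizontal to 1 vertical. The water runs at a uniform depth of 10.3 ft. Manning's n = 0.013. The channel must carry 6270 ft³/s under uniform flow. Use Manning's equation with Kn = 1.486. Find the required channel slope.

S = 0.0012

With bottom width b = 15.9 ft and side slope z = 3: A = (b + zy)y = (15.9 + 3×10.3)×10.3 = 482 ft²; P = b + 2y√(1+z²) = 15.9 + 2×10.3×3.162 = 81.04 ft.
Hydraulic radius R = A/P = 482/81.04 = 5.948 ft.
From Manning's equation, S = [nQ / (1.486 A R^(2/3))]² = [0.013 × 6270 / (1.486 × 482 × 5.948^(2/3))]² = 0.0012.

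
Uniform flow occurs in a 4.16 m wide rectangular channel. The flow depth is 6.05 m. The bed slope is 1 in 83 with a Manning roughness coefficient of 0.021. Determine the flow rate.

Q = 176 m³/s

Flow area A = b·y = 4.16 × 6.05 = 25.17 m². Wetted perimeter P = b + 2y = 4.16 + 2×6.05 = 16.26 m.
Hydraulic radius R = A/P = 25.17/16.26 = 1.548 m.
Manning's equation: Q = (1/n) A R^(2/3) S^(1/2) = (1/0.021) × 25.17 × 1.548^(2/3) × 0.01205^(1/2) = 176 m³/s.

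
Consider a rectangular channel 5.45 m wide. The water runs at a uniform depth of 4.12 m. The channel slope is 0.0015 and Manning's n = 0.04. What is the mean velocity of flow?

Flow area A = b·y = 5.45 × 4.12 = 22.45 m². Wetted perimeter P = b + 2y = 5.45 + 2×4.12 = 13.69 m.
Hydraulic radius R = A/P = 22.45/13.69 = 1.64 m.
From Manning's equation, V = (1/n) R^(2/3) S^(1/2) = (1/0.04) × 1.64^(2/3) × 0.0015^(1/2) = 1.35 m/s.

V = 1.35 m/s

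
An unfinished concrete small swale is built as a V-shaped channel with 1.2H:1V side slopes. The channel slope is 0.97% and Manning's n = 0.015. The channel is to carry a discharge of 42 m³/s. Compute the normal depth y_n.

y_n = 2.38 m

Manning's equation rearranged: A R^(2/3) = nQ / (1·√S) = 0.015 × 42 / (√0.0097) = 6.397.
Try y = 2.11 m: A R^(2/3) = 4.644 — short.
Try y = 2.87 m: A R^(2/3) = 10.55 — over.
Try y = 2.38 m: A R^(2/3) = 6.403 — close enough.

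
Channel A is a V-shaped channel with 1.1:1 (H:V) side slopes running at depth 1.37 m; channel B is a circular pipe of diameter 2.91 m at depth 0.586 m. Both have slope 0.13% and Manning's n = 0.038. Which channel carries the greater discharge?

channel A

Channel A: For a triangular section with side slope z = 1.1: A = zy² = 1.1×1.37² = 2.065 m²; P = 2y√(1+z²) = 2×1.37×1.487 = 4.073 m. Hydraulic radius R = A/P = 2.065/4.073 = 0.5069 m. Q_A = (1/0.038)·2.065·0.5069^(2/3)·√0.0013 = 1.245 m³/s.
Channel B: For a circular section of diameter D = 2.91 m at depth y = 0.586 m, the central angle is θ = 2 arccos(1 − 2y/D) = 1.861 rad. Then A = (D²/8)(θ − sin θ) = 0.9563 m² and P = Dθ/2 = 2.708 m. Hydraulic radius R = A/P = 0.9563/2.708 = 0.3531 m. Q_B = (1/0.038)·0.9563·0.3531^(2/3)·√0.0013 = 0.4532 m³/s.
Q_A = 1.245 m³/s vs Q_B = 0.4532 m³/s, so channel A carries more.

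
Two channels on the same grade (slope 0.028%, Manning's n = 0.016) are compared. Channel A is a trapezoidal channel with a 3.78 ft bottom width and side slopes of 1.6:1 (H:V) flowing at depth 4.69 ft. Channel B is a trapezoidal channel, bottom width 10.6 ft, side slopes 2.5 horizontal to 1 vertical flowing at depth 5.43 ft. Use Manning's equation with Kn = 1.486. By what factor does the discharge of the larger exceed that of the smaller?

3.01

Channel A: With bottom width b = 3.78 ft and side slope z = 1.6: A = (b + zy)y = (3.78 + 1.6×4.69)×4.69 = 52.92 ft²; P = b + 2y√(1+z²) = 3.78 + 2×4.69×1.887 = 21.48 ft. Hydraulic radius R = A/P = 52.92/21.48 = 2.464 ft. Q_A = (1.486/0.016)·52.92·2.464^(2/3)·√0.00028 = 150 ft³/s.
Channel B: With bottom width b = 10.6 ft and side slope z = 2.5: A = (b + zy)y = (10.6 + 2.5×5.43)×5.43 = 131.3 ft²; P = b + 2y√(1+z²) = 10.6 + 2×5.43×2.693 = 39.84 ft. Hydraulic radius R = A/P = 131.3/39.84 = 3.295 ft. Q_B = (1.486/0.016)·131.3·3.295^(2/3)·√0.00028 = 451.7 ft³/s.
The larger discharge is 451.7 ft³/s and the smaller is 150 ft³/s; the ratio is 3.01.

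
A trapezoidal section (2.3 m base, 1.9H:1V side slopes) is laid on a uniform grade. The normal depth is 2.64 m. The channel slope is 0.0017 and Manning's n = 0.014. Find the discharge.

Q = 71.7 m³/s

With bottom width b = 2.3 m and side slope z = 1.9: A = (b + zy)y = (2.3 + 1.9×2.64)×2.64 = 19.31 m²; P = b + 2y√(1+z²) = 2.3 + 2×2.64×2.147 = 13.64 m.
Hydraulic radius R = A/P = 19.31/13.64 = 1.416 m.
Manning's equation: Q = (1/n) A R^(2/3) S^(1/2) = (1/0.014) × 19.31 × 1.416^(2/3) × 0.0017^(1/2) = 71.7 m³/s.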